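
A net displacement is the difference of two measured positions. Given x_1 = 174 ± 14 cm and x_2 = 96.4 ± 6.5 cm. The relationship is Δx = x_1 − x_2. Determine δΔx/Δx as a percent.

19.9%

Absolute uncertainties add in quadrature for a linear combination:
  (δx_1)² = 196;  (δx_2)² = 42.2
δΔx = √(238) = 15.4 cm
Δx = 77.6 cm, so δΔx/Δx = 15.4/77.6 = 0.199.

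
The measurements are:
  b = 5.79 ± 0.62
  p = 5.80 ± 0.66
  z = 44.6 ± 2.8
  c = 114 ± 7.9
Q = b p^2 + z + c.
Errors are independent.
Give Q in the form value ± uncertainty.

Let w = b·p^2 = 195. δw/w = √((1·δb/b)² + (2·δp/p)²) = √(0.0115 + 0.0518) = 0.252, so δw = 49.0.
Q = w + z + c: δQ = √(δw² + δz² + δc²) = √(2400 + 7.84 + 62.4) = 49.7
Q = 353.

353 ± 49.7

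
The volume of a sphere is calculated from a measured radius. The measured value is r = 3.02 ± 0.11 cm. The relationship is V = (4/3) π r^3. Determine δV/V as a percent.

Since V is a product/quotient, work with relative uncertainties:
  (3·δr/r)² = (3×0.0364)² = 0.0119
δV/V = √(0.0119) = 0.109

10.9%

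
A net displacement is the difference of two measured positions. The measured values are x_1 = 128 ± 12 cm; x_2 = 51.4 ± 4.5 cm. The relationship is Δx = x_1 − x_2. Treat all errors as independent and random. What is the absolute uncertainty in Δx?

Δx is a linear combination, so absolute uncertainties add in quadrature:
  (δx_1)² = 144;  (δx_2)² = 20.2
δΔx = √(164) = 12.8 cm

12.8 cm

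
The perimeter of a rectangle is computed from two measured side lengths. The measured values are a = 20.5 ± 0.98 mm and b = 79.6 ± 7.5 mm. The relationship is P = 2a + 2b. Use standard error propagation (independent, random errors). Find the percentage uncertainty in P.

7.56%

Absolute uncertainties add in quadrature for a linear combination:
  (2·δa)² = 3.84;  (2·δb)² = 225
δP = √(229) = 15.1 mm
P = 200 mm, so δP/P = 15.1/200 = 0.0756.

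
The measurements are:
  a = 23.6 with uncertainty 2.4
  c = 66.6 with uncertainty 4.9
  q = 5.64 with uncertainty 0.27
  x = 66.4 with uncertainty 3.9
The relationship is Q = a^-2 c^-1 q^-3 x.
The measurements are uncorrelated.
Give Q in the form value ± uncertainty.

(9.98 ± 2.66) × 10^-6

For a monomial Q ∝ a^-2, c^-1, q^-3, x, fractional errors add in quadrature:
  (-2·δa/a)² = (-2×0.102)² = 0.0414;  (-1·δc/c)² = (-1×0.0736)² = 0.00541;  (-3·δq/q)² = (-3×0.0479)² = 0.0206;  (1·δx/x)² = (1×0.0587)² = 0.00345
δQ/Q = √(0.0709) = 0.266
Q = 9.98e-06, so δQ = 0.266 × 9.98e-06 = 2.66e-06.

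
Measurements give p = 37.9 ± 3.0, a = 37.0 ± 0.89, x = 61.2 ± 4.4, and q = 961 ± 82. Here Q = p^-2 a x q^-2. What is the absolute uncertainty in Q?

4.18e-07

Q is a product of powers, so relative uncertainties combine in quadrature:
  (-2·δp/p)² = (-2×0.0792)² = 0.0251;  (1·δa/a)² = (1×0.0241)² = 0.000579;  (1·δx/x)² = (1×0.0719)² = 0.00517;  (-2·δq/q)² = (-2×0.0853)² = 0.0291
δQ/Q = √(0.0599) = 0.245
Q = 1.71e-06, so δQ = 0.245 × 1.71e-06 = 4.18e-07.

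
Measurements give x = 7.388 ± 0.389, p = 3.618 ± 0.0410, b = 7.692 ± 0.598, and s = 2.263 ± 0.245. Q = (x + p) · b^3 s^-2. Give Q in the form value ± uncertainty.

Let u = x + p = 11.01. δu = √(δx² + δp²) = √(0.151 + 0.00168) = 0.391, so δu/u = 0.0355.
Q is then a monomial in u, b, s:
δQ/Q = √((δu/u)² + (3·δb/b)² + (-2·δs/s)²) = √(0.00126 + 0.0544 + 0.0469) = 0.320
Q = 978.1, so δQ = 0.320 × 978.1 = 313.

978.1 ± 313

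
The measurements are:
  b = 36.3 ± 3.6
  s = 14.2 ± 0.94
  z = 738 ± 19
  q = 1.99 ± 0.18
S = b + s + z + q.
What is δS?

Sums and differences: (δS)² = Σ (cᵢ δxᵢ)².
  (δb)² = 13.0;  (δs)² = 0.884;  (δz)² = 361;  (δq)² = 0.0324
δS = √(375) = 19.4

19.4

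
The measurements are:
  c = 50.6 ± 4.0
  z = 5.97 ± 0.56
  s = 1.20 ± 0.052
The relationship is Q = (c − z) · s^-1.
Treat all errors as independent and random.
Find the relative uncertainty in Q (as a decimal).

0.100

Let u = c − z = 44.6. δu = √(δc² + δz²) = √(16.0 + 0.314) = 4.04, so δu/u = 0.0905.
Q is then a monomial in u, s:
δQ/Q = √((δu/u)² + (-1·δs/s)²) = √(0.00819 + 0.00188) = 0.100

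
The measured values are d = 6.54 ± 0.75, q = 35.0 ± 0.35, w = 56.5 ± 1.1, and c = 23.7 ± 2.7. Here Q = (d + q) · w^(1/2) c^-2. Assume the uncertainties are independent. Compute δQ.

0.127

Let u = d + q = 41.5. δu = √(δd² + δq²) = √(0.562 + 0.122) = 0.828, so δu/u = 0.0199.
Q is then a monomial in u, w, c:
δQ/Q = √((δu/u)² + (½·δw/w)² + (-2·δc/c)²) = √(0.000397 + 9.48e-05 + 0.0519) = 0.229
Q = 0.556, so δQ = 0.229 × 0.556 = 0.127.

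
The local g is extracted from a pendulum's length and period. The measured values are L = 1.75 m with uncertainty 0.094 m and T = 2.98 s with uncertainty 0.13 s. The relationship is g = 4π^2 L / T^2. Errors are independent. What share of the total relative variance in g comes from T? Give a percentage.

(δg/g)² = (1·δL/L)² + (-2·δT/T)²
  L term: (1×0.0537)² = 0.00289
  T term: (-2×0.0436)² = 0.00761
Total = 0.0105. Share from T = 0.00761/0.0105 = 0.725.

72.5%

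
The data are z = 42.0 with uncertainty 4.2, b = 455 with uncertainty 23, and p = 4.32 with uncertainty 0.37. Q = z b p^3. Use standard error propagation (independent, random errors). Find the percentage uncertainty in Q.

Since Q is a product/quotient, work with relative uncertainties:
  (1·δz/z)² = (1×0.100)² = 0.0100;  (1·δb/b)² = (1×0.0505)² = 0.00256;  (3·δp/p)² = (3×0.0856)² = 0.0660
δQ/Q = √(0.0786) = 0.280

28.0%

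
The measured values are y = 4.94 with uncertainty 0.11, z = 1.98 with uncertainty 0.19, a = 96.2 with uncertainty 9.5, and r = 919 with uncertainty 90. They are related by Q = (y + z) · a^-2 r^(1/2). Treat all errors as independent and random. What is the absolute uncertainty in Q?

0.00467

Let u = y + z = 6.92. δu = √(δy² + δz²) = √(0.0121 + 0.0361) = 0.220, so δu/u = 0.0317.
Q is then a monomial in u, a, r:
δQ/Q = √((δu/u)² + (-2·δa/a)² + (½·δr/r)²) = √(0.00101 + 0.0390 + 0.00240) = 0.206
Q = 0.0227, so δQ = 0.206 × 0.0227 = 0.00467.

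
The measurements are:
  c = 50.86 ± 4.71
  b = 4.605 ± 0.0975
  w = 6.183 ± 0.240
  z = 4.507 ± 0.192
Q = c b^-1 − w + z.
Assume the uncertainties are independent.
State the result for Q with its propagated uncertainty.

Let p = c·b^-1 = 11.04. δp/p = √((1·δc/c)² + (-1·δb/b)²) = √(0.00858 + 0.000448) = 0.0950, so δp = 1.05.
Q = p − w + z: δQ = √(δp² + δw² + δz²) = √(1.10 + 0.0576 + 0.0369) = 1.09
Q = 9.369.

9.369 ± 1.09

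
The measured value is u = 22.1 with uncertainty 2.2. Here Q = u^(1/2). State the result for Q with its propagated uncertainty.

Each factor contributes (exponent × relative error)² to (δQ/Q)²:
  (½·δu/u)² = (0.5×0.0995)² = 0.00248
δQ/Q = √(0.00248) = 0.0498
Q = 4.70, so δQ = 0.0498 × 4.70 = 0.234.

4.70 ± 0.234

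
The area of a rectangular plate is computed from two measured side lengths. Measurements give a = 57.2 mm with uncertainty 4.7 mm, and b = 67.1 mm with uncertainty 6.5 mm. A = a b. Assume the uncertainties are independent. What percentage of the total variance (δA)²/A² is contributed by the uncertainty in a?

41.8%

(δA/A)² = (1·δa/a)² + (1·δb/b)²
  a term: (1×0.0822)² = 0.00675
  b term: (1×0.0969)² = 0.00938
Total = 0.0161. Share from a = 0.00675/0.0161 = 0.418.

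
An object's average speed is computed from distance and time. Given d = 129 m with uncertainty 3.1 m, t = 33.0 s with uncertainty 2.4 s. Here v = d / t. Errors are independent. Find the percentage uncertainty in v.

7.66%

Each factor contributes (exponent × relative error)² to (δv/v)²:
  (1·δd/d)² = (1×0.0240)² = 0.000577;  (-1·δt/t)² = (-1×0.0727)² = 0.00529
δv/v = √(0.00587) = 0.0766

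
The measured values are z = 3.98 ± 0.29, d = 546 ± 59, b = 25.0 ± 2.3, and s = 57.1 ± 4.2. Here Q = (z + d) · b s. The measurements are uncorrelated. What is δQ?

Let u = z + d = 550. δu = √(δz² + δd²) = √(0.0841 + 3480) = 59.0, so δu/u = 0.107.
Q is then a monomial in u, b, s:
δQ/Q = √((δu/u)² + (1·δb/b)² + (1·δs/s)²) = √(0.0115 + 0.00846 + 0.00541) = 0.159
Q = 7.85e+05, so δQ = 0.159 × 7.85e+05 = 1.25e+05.

1.25e+05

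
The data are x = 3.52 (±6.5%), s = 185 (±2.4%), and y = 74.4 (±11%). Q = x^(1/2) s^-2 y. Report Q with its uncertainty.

Q is a product of powers, so relative uncertainties combine in quadrature:
  (½·δx/x)² = (0.5×0.0650)² = 0.00106;  (-2·δs/s)² = (-2×0.0240)² = 0.00230;  (1·δy/y)² = (1×0.110)² = 0.0121
δQ/Q = √(0.0155) = 0.124
Q = 0.00408, so δQ = 0.124 × 0.00408 = 0.000507.

0.00408 ± 0.000507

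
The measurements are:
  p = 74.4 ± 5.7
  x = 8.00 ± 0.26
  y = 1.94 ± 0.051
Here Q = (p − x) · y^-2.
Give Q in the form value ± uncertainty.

Let u = p − x = 66.4. δu = √(δp² + δx²) = √(32.5 + 0.0676) = 5.71, so δu/u = 0.0859.
Q is then a monomial in u, y:
δQ/Q = √((δu/u)² + (-2·δy/y)²) = √(0.00738 + 0.00276) = 0.101
Q = 17.6, so δQ = 0.101 × 17.6 = 1.78.

17.6 ± 1.78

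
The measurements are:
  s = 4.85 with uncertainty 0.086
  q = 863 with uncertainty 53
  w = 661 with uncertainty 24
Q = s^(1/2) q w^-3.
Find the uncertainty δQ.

Since Q is a product/quotient, work with relative uncertainties:
  (½·δs/s)² = (0.5×0.0177)² = 7.86e-05;  (1·δq/q)² = (1×0.0614)² = 0.00377;  (-3·δw/w)² = (-3×0.0363)² = 0.0119
δQ/Q = √(0.0157) = 0.125
Q = 6.58e-06, so δQ = 0.125 × 6.58e-06 = 8.25e-07.

8.25e-07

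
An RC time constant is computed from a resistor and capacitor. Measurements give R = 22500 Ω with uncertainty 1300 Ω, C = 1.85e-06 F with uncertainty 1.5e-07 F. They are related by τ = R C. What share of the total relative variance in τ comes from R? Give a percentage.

(δτ/τ)² = (1·δR/R)² + (1·δC/C)²
  R term: (1×0.0578)² = 0.00334
  C term: (1×0.0811)² = 0.00657
Total = 0.00991. Share from R = 0.00334/0.00991 = 0.337.

33.7%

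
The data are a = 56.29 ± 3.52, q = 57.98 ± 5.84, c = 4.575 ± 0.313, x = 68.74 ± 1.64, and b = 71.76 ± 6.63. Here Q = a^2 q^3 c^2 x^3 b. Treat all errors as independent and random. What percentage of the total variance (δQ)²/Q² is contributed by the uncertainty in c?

13.4%

(δQ/Q)² = (2·δa/a)² + (3·δq/q)² + (2·δc/c)² + (3·δx/x)² + (1·δb/b)²
  a term: (2×0.0625)² = 0.0156
  q term: (3×0.101)² = 0.0913
  c term: (2×0.0684)² = 0.0187
  x term: (3×0.0239)² = 0.00512
  b term: (1×0.0924)² = 0.00854
Total = 0.139. Share from c = 0.0187/0.139 = 0.134.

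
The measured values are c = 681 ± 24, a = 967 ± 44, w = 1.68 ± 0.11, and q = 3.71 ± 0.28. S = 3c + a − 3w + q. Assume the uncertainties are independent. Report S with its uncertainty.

For a sum/difference, combine absolute errors in quadrature:
  (3·δc)² = 5180;  (δa)² = 1940;  (3·δw)² = 0.109;  (δq)² = 0.0784
δS = √(7120) = 84.4
S = 3010.

3010 ± 84.4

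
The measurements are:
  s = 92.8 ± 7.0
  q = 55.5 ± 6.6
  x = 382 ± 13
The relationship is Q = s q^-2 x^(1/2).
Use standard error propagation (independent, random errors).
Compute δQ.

0.147

Q is a product of powers, so relative uncertainties combine in quadrature:
  (1·δs/s)² = (1×0.0754)² = 0.00569;  (-2·δq/q)² = (-2×0.119)² = 0.0566;  (½·δx/x)² = (0.5×0.0340)² = 0.000290
δQ/Q = √(0.0625) = 0.250
Q = 0.589, so δQ = 0.250 × 0.589 = 0.147.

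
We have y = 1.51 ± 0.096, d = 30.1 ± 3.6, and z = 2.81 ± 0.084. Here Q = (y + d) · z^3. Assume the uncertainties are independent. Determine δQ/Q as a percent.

14.5%

Let u = y + d = 31.6. δu = √(δy² + δd²) = √(0.00922 + 13.0) = 3.60, so δu/u = 0.114.
Q is then a monomial in u, z:
δQ/Q = √((δu/u)² + (3·δz/z)²) = √(0.0130 + 0.00804) = 0.145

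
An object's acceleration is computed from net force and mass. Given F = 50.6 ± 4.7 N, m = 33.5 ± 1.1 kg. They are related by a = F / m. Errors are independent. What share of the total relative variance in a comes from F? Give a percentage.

(δa/a)² = (1·δF/F)² + (-1·δm/m)²
  F term: (1×0.0929)² = 0.00863
  m term: (-1×0.0328)² = 0.00108
Total = 0.00971. Share from F = 0.00863/0.00971 = 0.889.

88.9%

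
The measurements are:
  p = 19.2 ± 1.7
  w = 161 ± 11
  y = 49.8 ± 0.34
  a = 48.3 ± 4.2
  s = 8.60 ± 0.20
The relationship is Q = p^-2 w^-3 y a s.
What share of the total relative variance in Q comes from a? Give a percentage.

(δQ/Q)² = (-2·δp/p)² + (-3·δw/w)² + (1·δy/y)² + (1·δa/a)² + (1·δs/s)²
  p term: (-2×0.0885)² = 0.0314
  w term: (-3×0.0683)² = 0.0420
  y term: (1×0.00683)² = 4.66e-05
  a term: (1×0.0870)² = 0.00756
  s term: (1×0.0233)² = 0.000541
Total = 0.0815. Share from a = 0.00756/0.0815 = 0.0928.

9.28%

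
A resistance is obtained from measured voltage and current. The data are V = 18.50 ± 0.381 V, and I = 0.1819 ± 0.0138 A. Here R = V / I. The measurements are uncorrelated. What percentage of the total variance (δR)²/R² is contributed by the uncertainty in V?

(δR/R)² = (1·δV/V)² + (-1·δI/I)²
  V term: (1×0.0206)² = 0.000424
  I term: (-1×0.0759)² = 0.00576
Total = 0.00618. Share from V = 0.000424/0.00618 = 0.0686.

6.86%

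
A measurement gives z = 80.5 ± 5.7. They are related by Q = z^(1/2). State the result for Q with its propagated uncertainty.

8.97 ± 0.318

Relative error in a monomial: (δQ/Q)² = Σ (nᵢ · δxᵢ/xᵢ)².
  (½·δz/z)² = (0.5×0.0708)² = 0.00125
δQ/Q = √(0.00125) = 0.0354
Q = 8.97, so δQ = 0.0354 × 8.97 = 0.318.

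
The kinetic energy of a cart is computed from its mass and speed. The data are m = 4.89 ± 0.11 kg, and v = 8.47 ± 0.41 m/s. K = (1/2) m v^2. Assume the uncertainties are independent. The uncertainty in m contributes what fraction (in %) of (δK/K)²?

(δK/K)² = (1·δm/m)² + (2·δv/v)²
  m term: (1×0.0225)² = 0.000506
  v term: (2×0.0484)² = 0.00937
Total = 0.00988. Share from m = 0.000506/0.00988 = 0.0512.

5.12%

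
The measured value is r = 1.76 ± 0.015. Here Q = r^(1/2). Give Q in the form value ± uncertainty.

1.33 ± 0.00565

Relative error in a monomial: (δQ/Q)² = Σ (nᵢ · δxᵢ/xᵢ)².
  (½·δr/r)² = (0.5×0.00852)² = 1.82e-05
δQ/Q = √(1.82e-05) = 0.00426
Q = 1.33, so δQ = 0.00426 × 1.33 = 0.00565.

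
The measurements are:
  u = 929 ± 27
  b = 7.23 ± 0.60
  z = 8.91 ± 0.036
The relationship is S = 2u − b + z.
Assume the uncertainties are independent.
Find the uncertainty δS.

S is a linear combination, so absolute uncertainties add in quadrature:
  (2·δu)² = 2920;  (δb)² = 0.360;  (δz)² = 0.00130
δS = √(2920) = 54.0

54.0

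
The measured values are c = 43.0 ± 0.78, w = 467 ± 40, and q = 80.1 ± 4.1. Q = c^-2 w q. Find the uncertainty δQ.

2.15

Each factor contributes (exponent × relative error)² to (δQ/Q)²:
  (-2·δc/c)² = (-2×0.0181)² = 0.00132;  (1·δw/w)² = (1×0.0857)² = 0.00734;  (1·δq/q)² = (1×0.0512)² = 0.00262
δQ/Q = √(0.0113) = 0.106
Q = 20.2, so δQ = 0.106 × 20.2 = 2.15.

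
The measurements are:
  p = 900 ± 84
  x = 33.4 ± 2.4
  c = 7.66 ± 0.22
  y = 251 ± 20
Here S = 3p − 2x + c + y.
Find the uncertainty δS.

S is a linear combination, so absolute uncertainties add in quadrature:
  (3·δp)² = 63500;  (2·δx)² = 23.0;  (δc)² = 0.0484;  (δy)² = 400
δS = √(63900) = 253

253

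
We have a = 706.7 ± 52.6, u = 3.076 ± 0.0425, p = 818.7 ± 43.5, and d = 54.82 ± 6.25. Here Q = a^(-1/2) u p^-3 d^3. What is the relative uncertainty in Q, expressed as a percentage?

37.9%

For a monomial Q ∝ a^(-1/2), u, p^-3, d^3, fractional errors add in quadrature:
  (−½·δa/a)² = (-0.5×0.0744)² = 0.00138;  (1·δu/u)² = (1×0.0138)² = 0.000191;  (-3·δp/p)² = (-3×0.0531)² = 0.0254;  (3·δd/d)² = (3×0.114)² = 0.117
δQ/Q = √(0.144) = 0.379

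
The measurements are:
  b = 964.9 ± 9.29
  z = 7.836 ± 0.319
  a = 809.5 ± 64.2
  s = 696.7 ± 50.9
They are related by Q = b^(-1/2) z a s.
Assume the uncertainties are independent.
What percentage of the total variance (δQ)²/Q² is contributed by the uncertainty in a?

(δQ/Q)² = (−½·δb/b)² + (1·δz/z)² + (1·δa/a)² + (1·δs/s)²
  b term: (-0.5×0.00963)² = 2.32e-05
  z term: (1×0.0407)² = 0.00166
  a term: (1×0.0793)² = 0.00629
  s term: (1×0.0731)² = 0.00534
Total = 0.0133. Share from a = 0.00629/0.0133 = 0.473.

47.3%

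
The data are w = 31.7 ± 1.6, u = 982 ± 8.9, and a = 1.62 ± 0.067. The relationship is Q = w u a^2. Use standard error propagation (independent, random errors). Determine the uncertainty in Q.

7950

For a monomial Q ∝ w, u, a^2, fractional errors add in quadrature:
  (1·δw/w)² = (1×0.0505)² = 0.00255;  (1·δu/u)² = (1×0.00906)² = 8.21e-05;  (2·δa/a)² = (2×0.0414)² = 0.00684
δQ/Q = √(0.00947) = 0.0973
Q = 81700, so δQ = 0.0973 × 81700 = 7950.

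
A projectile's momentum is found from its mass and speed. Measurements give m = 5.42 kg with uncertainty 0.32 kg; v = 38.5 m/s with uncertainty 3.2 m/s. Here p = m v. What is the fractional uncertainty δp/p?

p is a product of powers, so relative uncertainties combine in quadrature:
  (1·δm/m)² = (1×0.0590)² = 0.00349;  (1·δv/v)² = (1×0.0831)² = 0.00691
δp/p = √(0.0104) = 0.102

0.102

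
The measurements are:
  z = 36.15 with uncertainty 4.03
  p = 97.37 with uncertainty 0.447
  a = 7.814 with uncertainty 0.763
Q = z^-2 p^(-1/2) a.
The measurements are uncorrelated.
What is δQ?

0.000147

Since Q is a product/quotient, work with relative uncertainties:
  (-2·δz/z)² = (-2×0.111)² = 0.0497;  (−½·δp/p)² = (-0.5×0.00459)² = 5.27e-06;  (1·δa/a)² = (1×0.0976)² = 0.00953
δQ/Q = √(0.0593) = 0.243
Q = 0.0006060, so δQ = 0.243 × 0.0006060 = 0.000147.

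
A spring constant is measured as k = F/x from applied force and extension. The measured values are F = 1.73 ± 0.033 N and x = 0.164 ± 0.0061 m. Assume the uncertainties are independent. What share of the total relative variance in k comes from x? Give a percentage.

79.2%

(δk/k)² = (1·δF/F)² + (-1·δx/x)²
  F term: (1×0.0191)² = 0.000364
  x term: (-1×0.0372)² = 0.00138
Total = 0.00175. Share from x = 0.00138/0.00175 = 0.792.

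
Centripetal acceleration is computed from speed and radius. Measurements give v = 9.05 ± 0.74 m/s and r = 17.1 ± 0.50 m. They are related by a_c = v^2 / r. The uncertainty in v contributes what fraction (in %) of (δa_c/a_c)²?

(δa_c/a_c)² = (2·δv/v)² + (-1·δr/r)²
  v term: (2×0.0818)² = 0.0267
  r term: (-1×0.0292)² = 0.000855
Total = 0.0276. Share from v = 0.0267/0.0276 = 0.969.

96.9%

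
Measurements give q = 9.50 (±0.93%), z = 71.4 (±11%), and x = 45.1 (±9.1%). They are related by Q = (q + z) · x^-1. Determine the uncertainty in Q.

0.239

Let u = q + z = 80.9. δu = √(δq² + δz²) = √(0.00781 + 61.7) = 7.85, so δu/u = 0.0971.
Q is then a monomial in u, x:
δQ/Q = √((δu/u)² + (-1·δx/x)²) = √(0.00943 + 0.00828) = 0.133
Q = 1.79, so δQ = 0.133 × 1.79 = 0.239.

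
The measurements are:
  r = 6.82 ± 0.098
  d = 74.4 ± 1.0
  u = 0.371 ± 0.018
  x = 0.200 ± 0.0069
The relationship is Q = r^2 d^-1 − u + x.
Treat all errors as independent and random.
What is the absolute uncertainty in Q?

0.0277

Let p = r^2·d^-1 = 0.625. δp/p = √((2·δr/r)² + (-1·δd/d)²) = √(0.000826 + 0.000181) = 0.0317, so δp = 0.0198.
Q = p − u + x: δQ = √(δp² + δu² + δx²) = √(0.000393 + 0.000324 + 4.76e-05) = 0.0277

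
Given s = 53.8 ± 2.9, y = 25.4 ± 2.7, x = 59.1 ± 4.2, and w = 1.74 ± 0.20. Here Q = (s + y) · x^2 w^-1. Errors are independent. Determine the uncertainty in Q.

30100

Let u = s + y = 79.2. δu = √(δs² + δy²) = √(8.41 + 7.29) = 3.96, so δu/u = 0.0500.
Q is then a monomial in u, x, w:
δQ/Q = √((δu/u)² + (2·δx/x)² + (-1·δw/w)²) = √(0.00250 + 0.0202 + 0.0132) = 0.190
Q = 1.59e+05, so δQ = 0.190 × 1.59e+05 = 30100.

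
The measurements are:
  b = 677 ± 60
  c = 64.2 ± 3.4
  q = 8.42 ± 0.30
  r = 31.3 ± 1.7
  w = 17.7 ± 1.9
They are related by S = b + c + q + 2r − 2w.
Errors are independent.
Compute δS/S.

0.0776

For a sum/difference, combine absolute errors in quadrature:
  (δb)² = 3600;  (δc)² = 11.6;  (δq)² = 0.0900;  (2·δr)² = 11.6;  (2·δw)² = 14.4
δS = √(3640) = 60.3
S = 777, so δS/S = 60.3/777 = 0.0776.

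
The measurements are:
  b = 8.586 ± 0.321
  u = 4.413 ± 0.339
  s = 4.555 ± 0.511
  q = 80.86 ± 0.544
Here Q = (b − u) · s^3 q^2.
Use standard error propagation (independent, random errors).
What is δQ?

Let w = b − u = 4.173. δw = √(δb² + δu²) = √(0.103 + 0.115) = 0.467, so δw/w = 0.112.
Q is then a monomial in w, s, q:
δQ/Q = √((δw/w)² + (3·δs/s)² + (2·δq/q)²) = √(0.0125 + 0.113 + 0.000181) = 0.355
Q = 2.579e+06, so δQ = 0.355 × 2.579e+06 = 9.15e+05.

9.15e+05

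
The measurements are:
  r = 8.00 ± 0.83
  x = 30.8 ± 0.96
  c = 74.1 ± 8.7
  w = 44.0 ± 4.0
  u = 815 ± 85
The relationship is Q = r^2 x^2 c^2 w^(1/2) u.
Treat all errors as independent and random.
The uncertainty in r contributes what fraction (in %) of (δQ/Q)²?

(δQ/Q)² = (2·δr/r)² + (2·δx/x)² + (2·δc/c)² + (½·δw/w)² + (1·δu/u)²
  r term: (2×0.104)² = 0.0431
  x term: (2×0.0312)² = 0.00389
  c term: (2×0.117)² = 0.0551
  w term: (0.5×0.0909)² = 0.00207
  u term: (1×0.104)² = 0.0109
Total = 0.115. Share from r = 0.0431/0.115 = 0.374.

37.4%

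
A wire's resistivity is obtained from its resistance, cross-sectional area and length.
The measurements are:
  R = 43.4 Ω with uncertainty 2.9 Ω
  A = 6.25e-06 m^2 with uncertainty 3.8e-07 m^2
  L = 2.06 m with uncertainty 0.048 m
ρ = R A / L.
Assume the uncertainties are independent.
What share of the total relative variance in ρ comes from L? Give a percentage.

6.24%

(δρ/ρ)² = (1·δR/R)² + (1·δA/A)² + (-1·δL/L)²
  R term: (1×0.0668)² = 0.00446
  A term: (1×0.0608)² = 0.00370
  L term: (-1×0.0233)² = 0.000543
Total = 0.00870. Share from L = 0.000543/0.00870 = 0.0624.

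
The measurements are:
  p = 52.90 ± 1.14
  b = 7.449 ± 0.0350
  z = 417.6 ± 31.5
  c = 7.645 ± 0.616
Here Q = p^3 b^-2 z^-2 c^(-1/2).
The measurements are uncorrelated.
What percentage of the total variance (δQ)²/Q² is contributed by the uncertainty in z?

(δQ/Q)² = (3·δp/p)² + (-2·δb/b)² + (-2·δz/z)² + (−½·δc/c)²
  p term: (3×0.0216)² = 0.00418
  b term: (-2×0.00470)² = 8.83e-05
  z term: (-2×0.0754)² = 0.0228
  c term: (-0.5×0.0806)² = 0.00162
Total = 0.0287. Share from z = 0.0228/0.0287 = 0.794.

79.4%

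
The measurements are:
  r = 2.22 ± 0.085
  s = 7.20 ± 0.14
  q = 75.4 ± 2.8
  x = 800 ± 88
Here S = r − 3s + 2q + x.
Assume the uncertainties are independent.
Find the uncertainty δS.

88.2

Sums and differences: (δS)² = Σ (cᵢ δxᵢ)².
  (δr)² = 0.00723;  (3·δs)² = 0.176;  (2·δq)² = 31.4;  (δx)² = 7740
δS = √(7780) = 88.2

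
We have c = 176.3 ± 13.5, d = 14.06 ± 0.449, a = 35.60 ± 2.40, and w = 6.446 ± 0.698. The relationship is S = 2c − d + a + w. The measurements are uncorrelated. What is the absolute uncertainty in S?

27.1

Absolute uncertainties add in quadrature for a linear combination:
  (2·δc)² = 729;  (δd)² = 0.202;  (δa)² = 5.76;  (δw)² = 0.487
δS = √(735) = 27.1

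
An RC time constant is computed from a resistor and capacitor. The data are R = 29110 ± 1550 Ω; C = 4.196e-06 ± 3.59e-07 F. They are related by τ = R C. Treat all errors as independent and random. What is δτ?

0.0123 s

Relative error in a monomial: (δτ/τ)² = Σ (nᵢ · δxᵢ/xᵢ)².
  (1·δR/R)² = (1×0.0532)² = 0.00284;  (1·δC/C)² = (1×0.0856)² = 0.00732
δτ/τ = √(0.0102) = 0.101
τ = 0.1221 s, so δτ = 0.101 × 0.1221 = 0.0123 s.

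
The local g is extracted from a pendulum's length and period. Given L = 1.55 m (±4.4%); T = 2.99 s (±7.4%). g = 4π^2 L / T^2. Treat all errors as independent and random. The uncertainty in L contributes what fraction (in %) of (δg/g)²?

(δg/g)² = (1·δL/L)² + (-2·δT/T)²
  L term: (1×0.0440)² = 0.00194
  T term: (-2×0.0740)² = 0.0219
Total = 0.0238. Share from L = 0.00194/0.0238 = 0.0812.

8.12%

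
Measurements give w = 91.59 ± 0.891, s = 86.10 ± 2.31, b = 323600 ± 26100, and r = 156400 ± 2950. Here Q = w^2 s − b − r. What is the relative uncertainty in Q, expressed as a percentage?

14.7%

Let p = w^2·s = 722300. δp/p = √((2·δw/w)² + (1·δs/s)²) = √(0.000379 + 0.000720) = 0.0331, so δp = 23900.
Q = p − b − r: δQ = √(δp² + δb² + δr²) = √(5.73e+08 + 6.81e+08 + 8.7e+06) = 35500
Q = 242300, so δQ/Q = 35500/242300 = 0.147.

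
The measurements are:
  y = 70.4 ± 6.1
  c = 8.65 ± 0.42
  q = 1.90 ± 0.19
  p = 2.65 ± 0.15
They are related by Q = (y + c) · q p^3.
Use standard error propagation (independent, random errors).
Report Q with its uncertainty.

Let u = y + c = 79.1. δu = √(δy² + δc²) = √(37.2 + 0.176) = 6.11, so δu/u = 0.0773.
Q is then a monomial in u, q, p:
δQ/Q = √((δu/u)² + (1·δq/q)² + (3·δp/p)²) = √(0.00598 + 0.0100 + 0.0288) = 0.212
Q = 2800, so δQ = 0.212 × 2800 = 592.

2800 ± 592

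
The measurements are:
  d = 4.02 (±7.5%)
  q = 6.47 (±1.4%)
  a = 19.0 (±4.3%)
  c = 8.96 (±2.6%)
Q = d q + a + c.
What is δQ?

2.16

Let p = d·q = 26.0. δp/p = √((1·δd/d)² + (1·δq/q)²) = √(0.00562 + 0.000196) = 0.0763, so δp = 1.98.
Q = p + a + c: δQ = √(δp² + δa² + δc²) = √(3.94 + 0.667 + 0.0543) = 2.16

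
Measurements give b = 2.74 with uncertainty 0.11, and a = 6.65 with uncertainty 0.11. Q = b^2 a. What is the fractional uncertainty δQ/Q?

Since Q is a product/quotient, work with relative uncertainties:
  (2·δb/b)² = (2×0.0401)² = 0.00645;  (1·δa/a)² = (1×0.0165)² = 0.000274
δQ/Q = √(0.00672) = 0.0820

0.0820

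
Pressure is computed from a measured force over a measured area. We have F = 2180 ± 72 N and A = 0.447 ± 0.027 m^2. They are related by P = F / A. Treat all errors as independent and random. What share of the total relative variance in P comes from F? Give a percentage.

(δP/P)² = (1·δF/F)² + (-1·δA/A)²
  F term: (1×0.0330)² = 0.00109
  A term: (-1×0.0604)² = 0.00365
Total = 0.00474. Share from F = 0.00109/0.00474 = 0.230.

23.0%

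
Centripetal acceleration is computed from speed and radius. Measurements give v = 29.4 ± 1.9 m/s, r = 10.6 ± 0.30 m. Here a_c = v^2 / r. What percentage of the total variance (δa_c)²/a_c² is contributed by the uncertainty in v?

(δa_c/a_c)² = (2·δv/v)² + (-1·δr/r)²
  v term: (2×0.0646)² = 0.0167
  r term: (-1×0.0283)² = 0.000801
Total = 0.0175. Share from v = 0.0167/0.0175 = 0.954.

95.4%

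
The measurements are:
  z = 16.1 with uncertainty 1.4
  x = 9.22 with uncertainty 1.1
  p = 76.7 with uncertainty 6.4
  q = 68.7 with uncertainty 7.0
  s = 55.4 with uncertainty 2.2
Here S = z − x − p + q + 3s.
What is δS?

S is a linear combination, so absolute uncertainties add in quadrature:
  (δz)² = 1.96;  (δx)² = 1.21;  (δp)² = 41.0;  (δq)² = 49.0;  (3·δs)² = 43.6
δS = √(137) = 11.7

11.7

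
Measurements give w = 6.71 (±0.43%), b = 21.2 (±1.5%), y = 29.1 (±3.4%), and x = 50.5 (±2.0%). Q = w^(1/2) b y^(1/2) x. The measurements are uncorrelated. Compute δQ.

453

Q is a product of powers, so relative uncertainties combine in quadrature:
  (½·δw/w)² = (0.5×0.00430)² = 4.62e-06;  (1·δb/b)² = (1×0.0150)² = 0.000225;  (½·δy/y)² = (0.5×0.0340)² = 0.000289;  (1·δx/x)² = (1×0.0200)² = 0.000400
δQ/Q = √(0.000919) = 0.0303
Q = 15000, so δQ = 0.0303 × 15000 = 453.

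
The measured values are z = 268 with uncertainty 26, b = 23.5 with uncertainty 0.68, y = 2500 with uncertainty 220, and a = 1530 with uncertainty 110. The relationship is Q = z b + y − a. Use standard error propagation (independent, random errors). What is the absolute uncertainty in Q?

683

Let p = z·b = 6300. δp/p = √((1·δz/z)² + (1·δb/b)²) = √(0.00941 + 0.000837) = 0.101, so δp = 638.
Q = p + y − a: δQ = √(δp² + δy² + δa²) = √(4.07e+05 + 48400 + 12100) = 683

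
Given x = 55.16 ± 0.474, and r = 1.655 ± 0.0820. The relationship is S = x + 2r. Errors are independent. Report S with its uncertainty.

Each term contributes (cᵢ δxᵢ)² to (δS)²:
  (δx)² = 0.225;  (2·δr)² = 0.0269
δS = √(0.252) = 0.502
S = 58.47.

58.47 ± 0.502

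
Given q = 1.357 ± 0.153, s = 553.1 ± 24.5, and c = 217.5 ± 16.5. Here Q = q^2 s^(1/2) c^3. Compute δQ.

1.43e+08

Products/powers → add relative errors in quadrature, weighted by exponent:
  (2·δq/q)² = (2×0.113)² = 0.0508;  (½·δs/s)² = (0.5×0.0443)² = 0.000491;  (3·δc/c)² = (3×0.0759)² = 0.0518
δQ/Q = √(0.103) = 0.321
Q = 4.456e+08, so δQ = 0.321 × 4.456e+08 = 1.43e+08.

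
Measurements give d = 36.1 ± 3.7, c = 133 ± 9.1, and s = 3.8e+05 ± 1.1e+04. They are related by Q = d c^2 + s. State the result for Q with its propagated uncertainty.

(1.02 ± 0.110) × 10^6

Let p = d·c^2 = 6.39e+05. δp/p = √((1·δd/d)² + (2·δc/c)²) = √(0.0105 + 0.0187) = 0.171, so δp = 1.09e+05.
Q = p + s: δQ = √(δp² + δs²) = √(1.19e+10 + 1.21e+08) = 1.1e+05
Q = 1.02e+06.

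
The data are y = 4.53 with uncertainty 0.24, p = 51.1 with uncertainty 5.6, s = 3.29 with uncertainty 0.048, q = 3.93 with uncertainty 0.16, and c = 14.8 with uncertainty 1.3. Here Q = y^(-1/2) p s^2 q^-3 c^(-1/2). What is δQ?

0.194

Q is a product of powers, so relative uncertainties combine in quadrature:
  (−½·δy/y)² = (-0.5×0.0530)² = 0.000702;  (1·δp/p)² = (1×0.110)² = 0.0120;  (2·δs/s)² = (2×0.0146)² = 0.000851;  (-3·δq/q)² = (-3×0.0407)² = 0.0149;  (−½·δc/c)² = (-0.5×0.0878)² = 0.00193
δQ/Q = √(0.0304) = 0.174
Q = 1.11, so δQ = 0.174 × 1.11 = 0.194.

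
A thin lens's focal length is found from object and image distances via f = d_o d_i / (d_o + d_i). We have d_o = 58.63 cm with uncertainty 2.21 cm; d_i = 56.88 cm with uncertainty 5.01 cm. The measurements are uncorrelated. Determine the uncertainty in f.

1.40 cm

∂f/∂d_o = (d_i/(d_o+d_i))² = 0.242;  ∂f/∂d_i = (d_o/(d_o+d_i))² = 0.258
δf = √((∂f/∂d_o · δd_o)² + (∂f/∂d_i · δd_i)²) = √(0.287 + 1.67) = 1.40 cm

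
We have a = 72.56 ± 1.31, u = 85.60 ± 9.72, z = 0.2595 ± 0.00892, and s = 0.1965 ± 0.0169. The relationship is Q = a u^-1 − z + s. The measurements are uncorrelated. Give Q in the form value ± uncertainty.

0.7847 ± 0.0993

Let p = a·u^-1 = 0.8477. δp/p = √((1·δa/a)² + (-1·δu/u)²) = √(0.000326 + 0.0129) = 0.115, so δp = 0.0975.
Q = p − z + s: δQ = √(δp² + δz² + δs²) = √(0.00950 + 7.96e-05 + 0.000286) = 0.0993
Q = 0.7847.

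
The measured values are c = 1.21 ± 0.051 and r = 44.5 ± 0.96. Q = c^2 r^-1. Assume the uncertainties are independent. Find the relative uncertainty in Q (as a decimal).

0.0870

Q is a product of powers, so relative uncertainties combine in quadrature:
  (2·δc/c)² = (2×0.0421)² = 0.00711;  (-1·δr/r)² = (-1×0.0216)² = 0.000465
δQ/Q = √(0.00757) = 0.0870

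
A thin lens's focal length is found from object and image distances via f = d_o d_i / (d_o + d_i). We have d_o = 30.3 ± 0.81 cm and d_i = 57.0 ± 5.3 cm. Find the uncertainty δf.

∂f/∂d_o = (d_i/(d_o+d_i))² = 0.426;  ∂f/∂d_i = (d_o/(d_o+d_i))² = 0.120
δf = √((∂f/∂d_o · δd_o)² + (∂f/∂d_i · δd_i)²) = √(0.119 + 0.408) = 0.726 cm

0.726 cm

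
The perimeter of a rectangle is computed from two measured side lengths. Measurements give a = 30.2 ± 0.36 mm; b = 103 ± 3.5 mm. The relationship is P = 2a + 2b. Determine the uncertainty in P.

P is a linear combination, so absolute uncertainties add in quadrature:
  (2·δa)² = 0.518;  (2·δb)² = 49.0
δP = √(49.5) = 7.04 mm

7.04 mm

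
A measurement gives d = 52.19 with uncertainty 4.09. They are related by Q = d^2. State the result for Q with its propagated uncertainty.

Q ∝ d^2, so δQ/Q = |2| · δd/d = 2 × 0.0784 = 0.157.
Q = 2724, so δQ = 0.157 × 2724 = 427.

2724 ± 427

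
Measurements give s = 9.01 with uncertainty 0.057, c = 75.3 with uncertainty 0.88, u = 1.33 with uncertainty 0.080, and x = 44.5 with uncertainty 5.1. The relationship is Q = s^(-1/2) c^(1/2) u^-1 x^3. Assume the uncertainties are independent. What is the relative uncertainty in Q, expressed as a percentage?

Since Q is a product/quotient, work with relative uncertainties:
  (−½·δs/s)² = (-0.5×0.00633)² = 1e-05;  (½·δc/c)² = (0.5×0.0117)² = 3.41e-05;  (-1·δu/u)² = (-1×0.0602)² = 0.00362;  (3·δx/x)² = (3×0.115)² = 0.118
δQ/Q = √(0.122) = 0.349

34.9%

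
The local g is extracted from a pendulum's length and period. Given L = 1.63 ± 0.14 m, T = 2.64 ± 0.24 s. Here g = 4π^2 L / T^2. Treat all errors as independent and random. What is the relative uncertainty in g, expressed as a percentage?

For a monomial g ∝ L, T^-2, fractional errors add in quadrature:
  (1·δL/L)² = (1×0.0859)² = 0.00738;  (-2·δT/T)² = (-2×0.0909)² = 0.0331
δg/g = √(0.0404) = 0.201

20.1%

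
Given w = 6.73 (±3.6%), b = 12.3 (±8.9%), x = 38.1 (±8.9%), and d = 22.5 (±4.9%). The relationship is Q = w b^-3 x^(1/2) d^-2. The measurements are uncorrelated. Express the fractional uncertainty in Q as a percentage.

29.0%

Relative error in a monomial: (δQ/Q)² = Σ (nᵢ · δxᵢ/xᵢ)².
  (1·δw/w)² = (1×0.0360)² = 0.00130;  (-3·δb/b)² = (-3×0.0890)² = 0.0713;  (½·δx/x)² = (0.5×0.0890)² = 0.00198;  (-2·δd/d)² = (-2×0.0490)² = 0.00960
δQ/Q = √(0.0842) = 0.290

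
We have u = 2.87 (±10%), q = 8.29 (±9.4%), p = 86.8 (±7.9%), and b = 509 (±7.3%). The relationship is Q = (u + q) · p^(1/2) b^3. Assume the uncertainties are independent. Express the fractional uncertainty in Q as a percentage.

Let w = u + q = 11.2. δw = √(δu² + δq²) = √(0.0824 + 0.607) = 0.830, so δw/w = 0.0744.
Q is then a monomial in w, p, b:
δQ/Q = √((δw/w)² + (½·δp/p)² + (3·δb/b)²) = √(0.00554 + 0.00156 + 0.0480) = 0.235

23.5%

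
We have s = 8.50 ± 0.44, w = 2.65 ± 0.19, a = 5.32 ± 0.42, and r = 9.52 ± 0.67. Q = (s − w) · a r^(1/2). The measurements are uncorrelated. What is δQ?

Let u = s − w = 5.85. δu = √(δs² + δw²) = √(0.194 + 0.0361) = 0.479, so δu/u = 0.0819.
Q is then a monomial in u, a, r:
δQ/Q = √((δu/u)² + (1·δa/a)² + (½·δr/r)²) = √(0.00671 + 0.00623 + 0.00124) = 0.119
Q = 96.0, so δQ = 0.119 × 96.0 = 11.4.

11.4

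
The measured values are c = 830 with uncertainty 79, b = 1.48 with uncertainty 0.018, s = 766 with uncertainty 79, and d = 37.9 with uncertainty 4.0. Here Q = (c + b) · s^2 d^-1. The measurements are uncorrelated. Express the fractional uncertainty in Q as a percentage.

Let u = c + b = 831. δu = √(δc² + δb²) = √(6240 + 0.000324) = 79.0, so δu/u = 0.0950.
Q is then a monomial in u, s, d:
δQ/Q = √((δu/u)² + (2·δs/s)² + (-1·δd/d)²) = √(0.00903 + 0.0425 + 0.0111) = 0.250

25.0%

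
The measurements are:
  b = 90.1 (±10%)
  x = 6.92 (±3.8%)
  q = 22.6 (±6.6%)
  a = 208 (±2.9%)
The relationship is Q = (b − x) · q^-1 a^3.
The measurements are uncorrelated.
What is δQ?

5.1e+06

Let u = b − x = 83.2. δu = √(δb² + δx²) = √(81.2 + 0.0691) = 9.01, so δu/u = 0.108.
Q is then a monomial in u, q, a:
δQ/Q = √((δu/u)² + (-1·δq/q)² + (3·δa/a)²) = √(0.0117 + 0.00436 + 0.00757) = 0.154
Q = 3.31e+07, so δQ = 0.154 × 3.31e+07 = 5.1e+06.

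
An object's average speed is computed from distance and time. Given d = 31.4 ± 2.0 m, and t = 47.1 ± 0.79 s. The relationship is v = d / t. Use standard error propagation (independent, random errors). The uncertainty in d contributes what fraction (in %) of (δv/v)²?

(δv/v)² = (1·δd/d)² + (-1·δt/t)²
  d term: (1×0.0637)² = 0.00406
  t term: (-1×0.0168)² = 0.000281
Total = 0.00434. Share from d = 0.00406/0.00434 = 0.935.

93.5%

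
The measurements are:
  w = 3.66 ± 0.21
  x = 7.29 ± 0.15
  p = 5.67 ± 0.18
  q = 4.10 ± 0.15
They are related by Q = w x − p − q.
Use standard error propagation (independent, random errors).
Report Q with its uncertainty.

16.9 ± 1.64

Let h = w·x = 26.7. δh/h = √((1·δw/w)² + (1·δx/x)²) = √(0.00329 + 0.000423) = 0.0610, so δh = 1.63.
Q = h − p − q: δQ = √(δh² + δp² + δq²) = √(2.65 + 0.0324 + 0.0225) = 1.64
Q = 16.9.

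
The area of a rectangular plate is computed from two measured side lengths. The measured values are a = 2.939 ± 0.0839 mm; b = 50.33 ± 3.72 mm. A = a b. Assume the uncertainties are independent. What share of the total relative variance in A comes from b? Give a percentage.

(δA/A)² = (1·δa/a)² + (1·δb/b)²
  a term: (1×0.0285)² = 0.000815
  b term: (1×0.0739)² = 0.00546
Total = 0.00628. Share from b = 0.00546/0.00628 = 0.870.

87.0%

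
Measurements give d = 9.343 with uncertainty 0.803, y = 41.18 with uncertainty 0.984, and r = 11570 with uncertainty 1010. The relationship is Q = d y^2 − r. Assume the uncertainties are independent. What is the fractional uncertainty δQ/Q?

0.434

Let p = d·y^2 = 15840. δp/p = √((1·δd/d)² + (2·δy/y)²) = √(0.00739 + 0.00228) = 0.0983, so δp = 1560.
Q = p − r: δQ = √(δp² + δr²) = √(2.43e+06 + 1.02e+06) = 1860
Q = 4274, so δQ/Q = 1860/4274 = 0.434.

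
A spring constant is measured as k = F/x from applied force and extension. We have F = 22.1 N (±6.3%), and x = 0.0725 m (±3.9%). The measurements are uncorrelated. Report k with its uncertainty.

305 ± 22.6 N/m

Since k is a product/quotient, work with relative uncertainties:
  (1·δF/F)² = (1×0.0630)² = 0.00397;  (-1·δx/x)² = (-1×0.0390)² = 0.00152
δk/k = √(0.00549) = 0.0741
k = 305 N/m, so δk = 0.0741 × 305 = 22.6 N/m.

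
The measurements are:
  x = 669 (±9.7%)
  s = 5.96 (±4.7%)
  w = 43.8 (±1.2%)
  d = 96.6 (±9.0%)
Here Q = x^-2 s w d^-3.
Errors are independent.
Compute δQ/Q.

Since Q is a product/quotient, work with relative uncertainties:
  (-2·δx/x)² = (-2×0.0970)² = 0.0376;  (1·δs/s)² = (1×0.0470)² = 0.00221;  (1·δw/w)² = (1×0.0120)² = 0.000144;  (-3·δd/d)² = (-3×0.0900)² = 0.0729
δQ/Q = √(0.113) = 0.336

0.336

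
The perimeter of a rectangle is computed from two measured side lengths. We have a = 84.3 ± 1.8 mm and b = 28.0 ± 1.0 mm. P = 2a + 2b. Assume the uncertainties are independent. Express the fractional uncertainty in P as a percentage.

1.83%

P is a linear combination, so absolute uncertainties add in quadrature:
  (2·δa)² = 13.0;  (2·δb)² = 4.00
δP = √(17.0) = 4.12 mm
P = 225 mm, so δP/P = 4.12/225 = 0.0183.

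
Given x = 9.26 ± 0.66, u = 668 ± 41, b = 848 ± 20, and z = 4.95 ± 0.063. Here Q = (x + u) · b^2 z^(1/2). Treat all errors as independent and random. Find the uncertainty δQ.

8.34e+07

Let w = x + u = 677. δw = √(δx² + δu²) = √(0.436 + 1680) = 41.0, so δw/w = 0.0605.
Q is then a monomial in w, b, z:
δQ/Q = √((δw/w)² + (2·δb/b)² + (½·δz/z)²) = √(0.00367 + 0.00222 + 4.05e-05) = 0.0770
Q = 1.08e+09, so δQ = 0.0770 × 1.08e+09 = 8.34e+07.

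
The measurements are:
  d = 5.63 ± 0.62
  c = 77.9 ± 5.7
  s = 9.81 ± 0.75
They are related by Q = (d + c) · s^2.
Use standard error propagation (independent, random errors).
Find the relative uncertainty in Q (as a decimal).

0.168

Let u = d + c = 83.5. δu = √(δd² + δc²) = √(0.384 + 32.5) = 5.73, so δu/u = 0.0686.
Q is then a monomial in u, s:
δQ/Q = √((δu/u)² + (2·δs/s)²) = √(0.00471 + 0.0234) = 0.168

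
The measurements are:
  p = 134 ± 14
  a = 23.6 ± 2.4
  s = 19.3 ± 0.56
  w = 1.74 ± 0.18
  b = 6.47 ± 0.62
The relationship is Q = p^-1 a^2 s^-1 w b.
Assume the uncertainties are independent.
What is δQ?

0.655

Since Q is a product/quotient, work with relative uncertainties:
  (-1·δp/p)² = (-1×0.104)² = 0.0109;  (2·δa/a)² = (2×0.102)² = 0.0414;  (-1·δs/s)² = (-1×0.0290)² = 0.000842;  (1·δw/w)² = (1×0.103)² = 0.0107;  (1·δb/b)² = (1×0.0958)² = 0.00918
δQ/Q = √(0.0730) = 0.270
Q = 2.42, so δQ = 0.270 × 2.42 = 0.655.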